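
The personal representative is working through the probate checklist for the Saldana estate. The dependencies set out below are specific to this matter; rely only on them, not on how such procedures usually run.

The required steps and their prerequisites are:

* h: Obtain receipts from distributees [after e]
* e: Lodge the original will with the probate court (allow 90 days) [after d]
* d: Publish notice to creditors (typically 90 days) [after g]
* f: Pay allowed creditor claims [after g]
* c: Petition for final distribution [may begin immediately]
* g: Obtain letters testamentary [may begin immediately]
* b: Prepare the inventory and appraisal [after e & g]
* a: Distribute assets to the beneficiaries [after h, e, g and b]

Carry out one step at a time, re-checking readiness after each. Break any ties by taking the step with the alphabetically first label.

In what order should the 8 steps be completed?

Nothing is required for c and g. c has the earlier label → c first.
Next only g has its prerequisites met → g.
Ready: d and f. d has the earlier label → d.
Ready: e and f. e has the earlier label → e.
b and h now also ready, so the ready set is {b, f, h}; b has the earlier label → b.
Now f and h have their prerequisites met. f has the earlier label, so f next.
That leaves h as the only ready step → h.
That leaves a as the only ready step → a.

c, g, d, e, b, f, h, a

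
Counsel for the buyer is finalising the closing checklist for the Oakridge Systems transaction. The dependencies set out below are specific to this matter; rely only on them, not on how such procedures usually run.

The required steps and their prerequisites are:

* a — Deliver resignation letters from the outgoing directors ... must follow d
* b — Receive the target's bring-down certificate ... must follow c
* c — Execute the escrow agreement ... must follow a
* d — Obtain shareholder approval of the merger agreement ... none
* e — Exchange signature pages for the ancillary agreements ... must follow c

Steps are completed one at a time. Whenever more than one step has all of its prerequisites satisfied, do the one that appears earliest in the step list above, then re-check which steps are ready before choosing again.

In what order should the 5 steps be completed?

d has no prerequisites → d first.
That leaves a as the only ready step → a.
c needed a, now all done → c.
Now b and e have their prerequisites met. b is listed earlier, so b next.
e needed c, now all done → e.

d, a, c, b, e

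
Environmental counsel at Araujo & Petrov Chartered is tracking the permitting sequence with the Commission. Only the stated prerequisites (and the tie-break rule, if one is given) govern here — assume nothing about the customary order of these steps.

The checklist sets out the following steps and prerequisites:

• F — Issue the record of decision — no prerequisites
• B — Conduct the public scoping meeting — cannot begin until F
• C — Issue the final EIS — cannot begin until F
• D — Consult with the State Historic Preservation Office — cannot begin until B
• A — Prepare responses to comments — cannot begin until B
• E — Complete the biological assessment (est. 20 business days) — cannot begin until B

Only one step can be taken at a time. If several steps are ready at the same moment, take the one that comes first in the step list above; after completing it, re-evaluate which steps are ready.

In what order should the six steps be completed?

F, B, C, D, A, E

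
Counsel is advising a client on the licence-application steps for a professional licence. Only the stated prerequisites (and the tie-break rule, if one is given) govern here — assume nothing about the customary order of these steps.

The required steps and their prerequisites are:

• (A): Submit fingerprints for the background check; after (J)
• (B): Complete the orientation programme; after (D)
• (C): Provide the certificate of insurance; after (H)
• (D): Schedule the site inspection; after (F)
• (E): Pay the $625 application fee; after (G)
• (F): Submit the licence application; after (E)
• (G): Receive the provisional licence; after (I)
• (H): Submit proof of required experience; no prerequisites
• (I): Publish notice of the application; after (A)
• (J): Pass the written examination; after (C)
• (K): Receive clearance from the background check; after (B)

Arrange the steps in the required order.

(H), (C), (J), (A), (I), (G), (E), (F), (D), (B), (K)

Only (H) has no prerequisites, so it is first.
Next only (C) has its prerequisites met → (C).
That leaves (J) as the only ready step → (J).
(A) needed (J), now all done → (A).
(I) is the only step now ready → (I).
That leaves (G) as the only ready step → (G).
Next only (E) has its prerequisites met → (E).
(F) is the only step now ready → (F).
(D) needed (F), now all done → (D).
(B) is the only step now ready → (B).
(K) is the only step now ready → (K).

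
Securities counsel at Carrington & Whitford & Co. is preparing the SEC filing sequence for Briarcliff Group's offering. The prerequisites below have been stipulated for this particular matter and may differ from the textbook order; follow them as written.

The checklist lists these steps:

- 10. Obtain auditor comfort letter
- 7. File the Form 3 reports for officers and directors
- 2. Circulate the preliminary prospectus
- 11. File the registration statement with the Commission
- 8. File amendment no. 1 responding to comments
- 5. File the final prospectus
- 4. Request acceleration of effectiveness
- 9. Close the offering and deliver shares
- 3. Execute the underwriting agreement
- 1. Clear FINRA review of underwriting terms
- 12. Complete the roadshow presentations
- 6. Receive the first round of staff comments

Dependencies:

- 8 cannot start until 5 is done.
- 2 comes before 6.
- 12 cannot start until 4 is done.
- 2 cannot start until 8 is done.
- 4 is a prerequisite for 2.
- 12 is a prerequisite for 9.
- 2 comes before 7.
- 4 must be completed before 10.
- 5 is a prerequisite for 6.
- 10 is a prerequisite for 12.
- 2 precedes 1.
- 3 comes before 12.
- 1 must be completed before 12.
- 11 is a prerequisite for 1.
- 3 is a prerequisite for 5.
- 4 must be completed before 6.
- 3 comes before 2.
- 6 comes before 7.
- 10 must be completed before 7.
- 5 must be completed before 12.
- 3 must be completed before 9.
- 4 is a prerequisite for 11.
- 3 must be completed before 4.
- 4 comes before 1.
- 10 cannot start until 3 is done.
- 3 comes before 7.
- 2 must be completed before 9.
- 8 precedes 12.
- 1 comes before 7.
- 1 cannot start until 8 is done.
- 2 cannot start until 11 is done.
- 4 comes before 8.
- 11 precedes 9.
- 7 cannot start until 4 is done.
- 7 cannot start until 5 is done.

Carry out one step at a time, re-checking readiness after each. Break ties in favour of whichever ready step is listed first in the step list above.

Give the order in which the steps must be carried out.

3 → 5 → 4 → 10 → 11 → 8 → 2 → 1 → 12 → 9 → 6 → 7

3 has no prerequisites → 3 first.
Now 5 and 4 have their prerequisites met. 5 is listed earlier, so 5 next.
4 needed 3, now all done → 4.
Now 10, 11 and 8 have their prerequisites met. 10 is listed earlier, so 10 next.
Now 11 and 8 have their prerequisites met. 11 is listed earlier, so 11 next.
That leaves 8 as the only ready step → 8.
2 needed 11, 8, 4 and 3, now all done → 2.
Now 1 and 6 have their prerequisites met. 1 is listed earlier, so 1 next.
Now 12 and 6 have their prerequisites met. 12 is listed earlier, so 12 next.
Now 9 and 6 have their prerequisites met. 9 is listed earlier, so 9 next.
6 needed 2, 5 and 4, now all done → 6.
That leaves 7 as the only ready step → 7.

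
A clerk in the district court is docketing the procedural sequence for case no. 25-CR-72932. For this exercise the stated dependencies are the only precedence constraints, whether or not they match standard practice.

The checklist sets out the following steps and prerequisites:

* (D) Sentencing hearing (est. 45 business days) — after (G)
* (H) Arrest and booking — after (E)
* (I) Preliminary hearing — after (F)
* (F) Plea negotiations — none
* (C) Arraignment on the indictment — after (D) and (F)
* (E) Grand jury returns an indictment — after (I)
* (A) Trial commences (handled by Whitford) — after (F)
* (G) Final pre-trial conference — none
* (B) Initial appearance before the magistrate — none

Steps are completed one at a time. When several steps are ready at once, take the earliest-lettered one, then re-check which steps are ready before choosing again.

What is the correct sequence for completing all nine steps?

(B) → (F) → (A) → (G) → (D) → (C) → (I) → (E) → (H)

(B), (F) and (G) have no prerequisites; (B) has the earlier label, so (B) is first.
Ready: (F) and (G). (F) has the earlier label → (F).
Now (A), (G) and (I) have their prerequisites met. (A) has the earlier label, so (A) next.
Ready: (G) and (I). (G) has the earlier label → (G).
Now (D) and (I) have their prerequisites met. (D) has the earlier label, so (D) next.
(C) now also ready, so the ready set is {(C), (I)}; (C) has the earlier label → (C).
Next only (I) has its prerequisites met → (I).
That leaves (E) as the only ready step → (E).
(H) is the only step now ready → (H).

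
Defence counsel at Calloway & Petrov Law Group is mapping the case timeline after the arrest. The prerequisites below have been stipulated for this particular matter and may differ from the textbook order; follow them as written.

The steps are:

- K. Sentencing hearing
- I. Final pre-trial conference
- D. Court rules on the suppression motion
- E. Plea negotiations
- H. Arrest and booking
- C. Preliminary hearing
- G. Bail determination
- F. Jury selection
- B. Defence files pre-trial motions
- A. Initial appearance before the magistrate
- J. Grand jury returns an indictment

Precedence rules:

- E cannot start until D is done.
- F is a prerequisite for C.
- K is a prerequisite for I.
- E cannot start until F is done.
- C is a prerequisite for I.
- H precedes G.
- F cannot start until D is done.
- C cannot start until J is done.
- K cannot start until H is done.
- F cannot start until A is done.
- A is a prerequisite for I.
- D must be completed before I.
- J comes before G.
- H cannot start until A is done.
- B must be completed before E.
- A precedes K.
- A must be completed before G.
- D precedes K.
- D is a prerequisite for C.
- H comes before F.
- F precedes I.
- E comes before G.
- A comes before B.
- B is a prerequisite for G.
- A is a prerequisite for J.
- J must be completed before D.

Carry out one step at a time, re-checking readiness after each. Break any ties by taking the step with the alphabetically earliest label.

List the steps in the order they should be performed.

Only A has no prerequisites, so it is first.
Now B, H and J have their prerequisites met. B has the earlier label, so B next.
Ready: H and J. H has the earlier label → H.
That leaves J as the only ready step → J.
D is the only step now ready → D.
F and K are both available; F has the earlier label → F.
Now C, E and K have their prerequisites met. C has the earlier label, so C next.
Now E and K have their prerequisites met. E has the earlier label, so E next.
G now also ready, so the ready set is {G, K}; G has the earlier label → G.
K needed A, D and H, now all done → K.
I needed A, C, D, F and K, now all done → I.

A → B → H → J → D → F → C → E → G → K → I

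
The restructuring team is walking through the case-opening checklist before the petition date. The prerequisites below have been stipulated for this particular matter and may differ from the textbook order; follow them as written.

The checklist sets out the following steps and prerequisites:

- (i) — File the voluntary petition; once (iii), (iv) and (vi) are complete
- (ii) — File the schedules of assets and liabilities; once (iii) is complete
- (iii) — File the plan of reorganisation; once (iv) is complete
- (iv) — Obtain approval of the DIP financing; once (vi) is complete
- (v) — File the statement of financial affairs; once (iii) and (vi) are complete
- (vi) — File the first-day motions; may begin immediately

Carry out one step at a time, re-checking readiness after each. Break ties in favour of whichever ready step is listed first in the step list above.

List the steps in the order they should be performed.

Only (vi) has no prerequisites, so it is first.
That leaves (iv) as the only ready step → (iv).
Next only (iii) has its prerequisites met → (iii).
Ready: (i), (ii) and (v). (i) is listed earlier → (i).
Now (ii) and (v) have their prerequisites met. (ii) is listed earlier, so (ii) next.
(v) is the only step now ready → (v).

(vi), (iv), (iii), (i), (ii), (v)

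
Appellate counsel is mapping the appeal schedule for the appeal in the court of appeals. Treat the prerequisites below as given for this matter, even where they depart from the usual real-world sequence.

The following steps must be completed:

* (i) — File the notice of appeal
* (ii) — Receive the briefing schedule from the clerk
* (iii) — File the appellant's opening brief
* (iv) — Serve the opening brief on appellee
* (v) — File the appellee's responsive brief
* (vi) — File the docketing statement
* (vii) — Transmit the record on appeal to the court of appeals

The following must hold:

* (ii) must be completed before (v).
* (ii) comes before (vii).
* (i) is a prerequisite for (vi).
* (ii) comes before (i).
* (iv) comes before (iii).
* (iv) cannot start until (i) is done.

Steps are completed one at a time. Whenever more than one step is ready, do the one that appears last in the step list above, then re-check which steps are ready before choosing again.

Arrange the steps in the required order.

(ii) is the only step with nothing outstanding, so it goes first.
Now (vii), (v) and (i) have their prerequisites met. (vii) is listed later, so (vii) next.
Ready: (v) and (i). (v) is listed later → (v).
(i) is the only step now ready → (i).
Now (vi) and (iv) have their prerequisites met. (vi) is listed later, so (vi) next.
(iv) needed (i), now all done → (iv).
Next only (iii) has its prerequisites met → (iii).

(ii), (vii), (v), (i), (vi), (iv), (iii)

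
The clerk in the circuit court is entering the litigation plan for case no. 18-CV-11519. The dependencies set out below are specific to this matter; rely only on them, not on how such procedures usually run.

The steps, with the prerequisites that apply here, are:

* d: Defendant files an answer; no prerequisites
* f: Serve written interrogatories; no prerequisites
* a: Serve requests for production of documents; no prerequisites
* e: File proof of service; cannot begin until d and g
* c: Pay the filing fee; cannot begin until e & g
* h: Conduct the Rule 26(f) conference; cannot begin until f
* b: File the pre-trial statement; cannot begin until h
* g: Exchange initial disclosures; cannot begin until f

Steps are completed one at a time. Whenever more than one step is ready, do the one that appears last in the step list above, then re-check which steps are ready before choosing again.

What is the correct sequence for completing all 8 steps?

a, f and d have no prerequisites; a is listed later, so a is first.
f and d are both available; f is listed later → f.
Ready: g, h and d. g is listed later → g.
Ready: h and d. h is listed later → h.
b now also ready, so the ready set is {b, d}; b is listed later → b.
d is the only step now ready → d.
e needed g and d, now all done → e.
c needed g and e, now all done → c.

a, f, g, h, b, d, e, c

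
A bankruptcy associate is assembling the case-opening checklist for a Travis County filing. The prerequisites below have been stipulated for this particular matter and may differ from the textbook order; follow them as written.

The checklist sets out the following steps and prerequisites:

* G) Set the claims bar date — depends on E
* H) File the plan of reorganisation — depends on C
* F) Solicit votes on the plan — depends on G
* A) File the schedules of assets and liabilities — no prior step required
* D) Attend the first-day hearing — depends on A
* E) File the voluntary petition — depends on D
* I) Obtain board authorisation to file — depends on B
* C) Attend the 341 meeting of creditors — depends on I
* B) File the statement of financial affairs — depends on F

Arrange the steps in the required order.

A D E G F B I C H

A has no prerequisites → A first.
D is the only step now ready → D.
Next only E has its prerequisites met → E.
That leaves G as the only ready step → G.
F is the only step now ready → F.
That leaves B as the only ready step → B.
Next only I has its prerequisites met → I.
C needed I, now all done → C.
H is the only step now ready → H.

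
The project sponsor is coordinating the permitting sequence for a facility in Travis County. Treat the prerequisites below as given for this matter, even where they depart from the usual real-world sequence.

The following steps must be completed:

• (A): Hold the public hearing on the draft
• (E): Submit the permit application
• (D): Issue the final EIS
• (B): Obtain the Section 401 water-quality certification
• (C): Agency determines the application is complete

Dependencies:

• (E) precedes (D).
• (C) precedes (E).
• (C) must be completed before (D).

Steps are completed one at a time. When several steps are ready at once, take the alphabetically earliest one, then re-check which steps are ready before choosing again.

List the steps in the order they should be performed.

(A), (B), (C), (E), (D)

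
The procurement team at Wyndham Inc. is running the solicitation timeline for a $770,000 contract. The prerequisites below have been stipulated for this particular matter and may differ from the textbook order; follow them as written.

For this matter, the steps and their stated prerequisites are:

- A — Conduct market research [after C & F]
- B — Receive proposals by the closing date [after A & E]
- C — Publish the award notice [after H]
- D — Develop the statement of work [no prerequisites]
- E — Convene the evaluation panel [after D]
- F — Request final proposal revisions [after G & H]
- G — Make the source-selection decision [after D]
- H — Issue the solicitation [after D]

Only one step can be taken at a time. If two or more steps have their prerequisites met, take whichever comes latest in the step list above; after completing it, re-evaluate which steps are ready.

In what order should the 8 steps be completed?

D is the only step with nothing outstanding, so it goes first.
H, G and E are all available; H is listed later → H.
Now G, E and C have their prerequisites met. G is listed later, so G next.
F, E and C are all available; F is listed later → F.
Ready: E and C. E is listed later → E.
C needed H, now all done → C.
A needed F and C, now all done → A.
B is the only step now ready → B.

D H G F E C A B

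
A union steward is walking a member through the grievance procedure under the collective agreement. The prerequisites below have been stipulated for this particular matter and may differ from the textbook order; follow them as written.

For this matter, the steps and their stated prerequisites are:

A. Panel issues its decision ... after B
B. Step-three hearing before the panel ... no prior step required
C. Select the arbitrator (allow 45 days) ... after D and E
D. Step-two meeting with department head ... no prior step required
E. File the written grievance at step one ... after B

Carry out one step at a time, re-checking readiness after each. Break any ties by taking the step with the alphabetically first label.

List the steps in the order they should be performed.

Nothing is required for B and D. B has the earlier label → B first.
A, D and E are all available; A has the earlier label → A.
Now D and E have their prerequisites met. D has the earlier label, so D next.
That leaves E as the only ready step → E.
Next only C has its prerequisites met → C.

B, A, D, E, C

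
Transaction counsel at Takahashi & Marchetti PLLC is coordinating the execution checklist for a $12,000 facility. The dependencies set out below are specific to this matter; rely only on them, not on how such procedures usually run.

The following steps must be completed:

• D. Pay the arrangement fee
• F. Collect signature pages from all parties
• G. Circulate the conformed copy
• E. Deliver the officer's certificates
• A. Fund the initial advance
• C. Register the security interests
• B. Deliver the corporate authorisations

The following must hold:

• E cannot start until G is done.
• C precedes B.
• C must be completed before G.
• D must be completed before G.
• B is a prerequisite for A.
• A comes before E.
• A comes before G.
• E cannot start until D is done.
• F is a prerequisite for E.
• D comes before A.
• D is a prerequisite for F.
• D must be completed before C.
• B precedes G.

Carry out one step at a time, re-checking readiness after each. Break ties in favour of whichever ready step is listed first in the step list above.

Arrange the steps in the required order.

D has no prerequisites → D first.
F and C are both available; F is listed earlier → F.
That leaves C as the only ready step → C.
B is the only step now ready → B.
A needed D and B, now all done → A.
G is the only step now ready → G.
That leaves E as the only ready step → E.

D, F, C, B, A, G, E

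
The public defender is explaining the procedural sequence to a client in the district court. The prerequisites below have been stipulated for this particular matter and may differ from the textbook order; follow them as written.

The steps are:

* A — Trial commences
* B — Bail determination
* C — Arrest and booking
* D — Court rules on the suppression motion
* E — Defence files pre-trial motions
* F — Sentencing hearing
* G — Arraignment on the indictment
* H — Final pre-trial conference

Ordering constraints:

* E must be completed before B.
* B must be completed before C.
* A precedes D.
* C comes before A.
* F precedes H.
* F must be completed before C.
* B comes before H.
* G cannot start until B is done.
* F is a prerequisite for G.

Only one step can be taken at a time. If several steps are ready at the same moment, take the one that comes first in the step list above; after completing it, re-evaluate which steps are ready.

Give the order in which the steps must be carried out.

E, B, F, C, A, D, G, H

Nothing is required for E and F. E is listed earlier → E first.
Now B and F have their prerequisites met. B is listed earlier, so B next.
That leaves F as the only ready step → F.
Now C, G and H have their prerequisites met. C is listed earlier, so C next.
A, G and H are all available; A is listed earlier → A.
Ready: D, G and H. D is listed earlier → D.
Now G and H have their prerequisites met. G is listed earlier, so G next.
H is the only step now ready → H.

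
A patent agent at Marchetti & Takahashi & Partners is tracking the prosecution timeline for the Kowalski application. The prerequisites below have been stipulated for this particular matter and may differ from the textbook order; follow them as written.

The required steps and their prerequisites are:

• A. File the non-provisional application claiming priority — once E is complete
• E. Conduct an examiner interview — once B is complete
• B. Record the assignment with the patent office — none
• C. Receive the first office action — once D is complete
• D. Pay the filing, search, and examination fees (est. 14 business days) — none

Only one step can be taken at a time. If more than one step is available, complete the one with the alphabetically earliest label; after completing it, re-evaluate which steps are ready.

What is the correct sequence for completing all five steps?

B D C E A

B and D have no prerequisites; B has the earlier label, so B is first.
E now also ready, so the ready set is {D, E}; D has the earlier label → D.
Now C and E have their prerequisites met. C has the earlier label, so C next.
E is the only step now ready → E.
That leaves A as the only ready step → A.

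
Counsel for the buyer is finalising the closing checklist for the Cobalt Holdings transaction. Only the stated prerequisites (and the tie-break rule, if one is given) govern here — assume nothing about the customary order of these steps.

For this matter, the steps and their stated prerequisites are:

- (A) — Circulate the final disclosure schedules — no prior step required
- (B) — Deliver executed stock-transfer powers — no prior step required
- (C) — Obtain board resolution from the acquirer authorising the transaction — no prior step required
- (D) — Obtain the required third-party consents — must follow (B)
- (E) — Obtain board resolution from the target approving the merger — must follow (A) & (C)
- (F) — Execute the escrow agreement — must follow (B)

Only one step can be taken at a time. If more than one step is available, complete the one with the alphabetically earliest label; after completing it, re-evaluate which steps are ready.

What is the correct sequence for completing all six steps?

(A), (B), (C), (D), (E), (F)

(A), (B) and (C) have no prerequisites; (A) has the earlier label, so (A) is first.
Ready: (B) and (C). (B) has the earlier label → (B).
Ready: (C), (D) and (F). (C) has the earlier label → (C).
(E) now also ready, so the ready set is {(D), (E), (F)}; (D) has the earlier label → (D).
Now (E) and (F) have their prerequisites met. (E) has the earlier label, so (E) next.
That leaves (F) as the only ready step → (F).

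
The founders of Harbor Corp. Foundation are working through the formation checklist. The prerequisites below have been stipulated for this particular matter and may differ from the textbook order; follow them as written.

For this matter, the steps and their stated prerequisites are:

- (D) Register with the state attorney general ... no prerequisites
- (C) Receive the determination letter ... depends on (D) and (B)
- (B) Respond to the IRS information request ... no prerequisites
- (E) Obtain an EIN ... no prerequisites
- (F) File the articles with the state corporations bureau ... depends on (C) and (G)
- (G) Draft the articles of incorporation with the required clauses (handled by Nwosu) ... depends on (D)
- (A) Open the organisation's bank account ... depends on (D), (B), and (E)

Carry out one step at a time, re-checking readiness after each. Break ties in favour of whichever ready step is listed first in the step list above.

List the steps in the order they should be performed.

(D), (B) and (E) have no prerequisites; (D) is listed earlier, so (D) is first.
Now (B), (E) and (G) have their prerequisites met. (B) is listed earlier, so (B) next.
(C), (E) and (G) are all available; (C) is listed earlier → (C).
(E) and (G) are both available; (E) is listed earlier → (E).
(A) now also ready, so the ready set is {(G), (A)}; (G) is listed earlier → (G).
(F) now also ready, so the ready set is {(F), (A)}; (F) is listed earlier → (F).
(A) needed (D), (B) and (E), now all done → (A).

(D), (B), (C), (E), (G), (F), (A)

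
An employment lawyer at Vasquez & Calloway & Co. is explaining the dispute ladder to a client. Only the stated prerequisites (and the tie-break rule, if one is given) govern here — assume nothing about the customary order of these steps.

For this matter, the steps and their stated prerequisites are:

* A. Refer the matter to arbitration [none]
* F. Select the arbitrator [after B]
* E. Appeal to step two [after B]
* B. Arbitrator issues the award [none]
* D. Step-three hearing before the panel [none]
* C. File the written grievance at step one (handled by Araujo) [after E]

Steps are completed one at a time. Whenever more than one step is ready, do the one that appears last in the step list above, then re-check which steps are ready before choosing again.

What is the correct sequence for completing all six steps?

D, B, E, C, F, A

Nothing is required for D, B and A. D is listed later → D first.
Ready: B and A. B is listed later → B.
E and F now also ready, so the ready set is {E, F, A}; E is listed later → E.
C now also ready, so the ready set is {C, F, A}; C is listed later → C.
Ready: F and A. F is listed later → F.
That leaves A as the only ready step → A.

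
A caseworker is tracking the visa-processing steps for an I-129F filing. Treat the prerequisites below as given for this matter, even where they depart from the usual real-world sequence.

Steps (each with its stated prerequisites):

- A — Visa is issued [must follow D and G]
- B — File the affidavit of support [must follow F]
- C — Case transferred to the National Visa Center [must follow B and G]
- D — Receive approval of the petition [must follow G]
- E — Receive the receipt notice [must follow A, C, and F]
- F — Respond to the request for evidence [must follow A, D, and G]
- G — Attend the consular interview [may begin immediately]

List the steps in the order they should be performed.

G D A F B C E

G is the only step with nothing outstanding, so it goes first.
D needed G, now all done → D.
A is the only step now ready → A.
F needed A, D and G, now all done → F.
B needed F, now all done → B.
Next only C has its prerequisites met → C.
E is the only step now ready → E.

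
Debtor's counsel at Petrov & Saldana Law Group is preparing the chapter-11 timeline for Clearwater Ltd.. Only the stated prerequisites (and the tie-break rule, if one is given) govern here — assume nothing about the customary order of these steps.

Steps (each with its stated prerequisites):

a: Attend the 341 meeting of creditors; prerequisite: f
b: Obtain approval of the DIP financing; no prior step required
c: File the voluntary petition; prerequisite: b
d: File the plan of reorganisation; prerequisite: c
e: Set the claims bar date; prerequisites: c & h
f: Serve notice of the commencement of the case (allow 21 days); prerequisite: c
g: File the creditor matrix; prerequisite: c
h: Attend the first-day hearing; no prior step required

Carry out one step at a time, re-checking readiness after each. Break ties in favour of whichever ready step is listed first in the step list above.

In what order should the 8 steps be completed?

b c d f a g h e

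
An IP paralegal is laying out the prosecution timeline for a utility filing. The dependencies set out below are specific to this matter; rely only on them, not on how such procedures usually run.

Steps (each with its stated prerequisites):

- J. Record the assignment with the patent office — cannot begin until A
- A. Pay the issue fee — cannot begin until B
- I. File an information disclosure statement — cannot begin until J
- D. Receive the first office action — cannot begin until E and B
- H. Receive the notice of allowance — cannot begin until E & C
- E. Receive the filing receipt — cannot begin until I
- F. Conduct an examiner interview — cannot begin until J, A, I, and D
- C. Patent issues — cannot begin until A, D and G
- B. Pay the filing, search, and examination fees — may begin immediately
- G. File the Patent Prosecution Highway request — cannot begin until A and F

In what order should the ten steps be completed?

B has no prerequisites → B first.
A needed B, now all done → A.
J needed A, now all done → J.
I is the only step now ready → I.
E needed I, now all done → E.
D is the only step now ready → D.
F needed J, A, I and D, now all done → F.
G is the only step now ready → G.
Next only C has its prerequisites met → C.
H is the only step now ready → H.

B → A → J → I → E → D → F → G → C → H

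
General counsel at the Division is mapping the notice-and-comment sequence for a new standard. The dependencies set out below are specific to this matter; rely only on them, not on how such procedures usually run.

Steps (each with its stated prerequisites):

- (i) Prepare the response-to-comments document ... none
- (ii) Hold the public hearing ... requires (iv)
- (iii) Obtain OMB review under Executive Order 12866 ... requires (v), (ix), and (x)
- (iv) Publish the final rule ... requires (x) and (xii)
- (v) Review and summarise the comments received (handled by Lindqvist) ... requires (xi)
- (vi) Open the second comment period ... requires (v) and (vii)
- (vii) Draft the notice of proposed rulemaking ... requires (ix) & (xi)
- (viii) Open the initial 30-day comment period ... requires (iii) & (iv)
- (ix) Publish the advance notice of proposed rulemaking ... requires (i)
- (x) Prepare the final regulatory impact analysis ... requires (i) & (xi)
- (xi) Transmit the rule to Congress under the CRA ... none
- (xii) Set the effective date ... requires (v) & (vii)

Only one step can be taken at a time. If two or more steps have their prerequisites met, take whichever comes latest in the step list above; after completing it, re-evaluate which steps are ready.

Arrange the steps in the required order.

(xi), (v), (i), (x), (ix), (vii), (xii), (vi), (iv), (iii), (viii), (ii)

(xi) and (i) have no prerequisites; (xi) is listed later, so (xi) is first.
(v) now also ready, so the ready set is {(v), (i)}; (v) is listed later → (v).
That leaves (i) as the only ready step → (i).
Now (x) and (ix) have their prerequisites met. (x) is listed later, so (x) next.
(ix) needed (i), now all done → (ix).
Now (vii) and (iii) have their prerequisites met. (vii) is listed later, so (vii) next.
(xii) and (vi) now also ready, so the ready set is {(xii), (vi), (iii)}; (xii) is listed later → (xii).
Ready: (vi), (iv) and (iii). (vi) is listed later → (vi).
(iv) and (iii) are both available; (iv) is listed later → (iv).
(ii) now also ready, so the ready set is {(iii), (ii)}; (iii) is listed later → (iii).
(viii) and (ii) are both available; (viii) is listed later → (viii).
(ii) needed (iv), now all done → (ii).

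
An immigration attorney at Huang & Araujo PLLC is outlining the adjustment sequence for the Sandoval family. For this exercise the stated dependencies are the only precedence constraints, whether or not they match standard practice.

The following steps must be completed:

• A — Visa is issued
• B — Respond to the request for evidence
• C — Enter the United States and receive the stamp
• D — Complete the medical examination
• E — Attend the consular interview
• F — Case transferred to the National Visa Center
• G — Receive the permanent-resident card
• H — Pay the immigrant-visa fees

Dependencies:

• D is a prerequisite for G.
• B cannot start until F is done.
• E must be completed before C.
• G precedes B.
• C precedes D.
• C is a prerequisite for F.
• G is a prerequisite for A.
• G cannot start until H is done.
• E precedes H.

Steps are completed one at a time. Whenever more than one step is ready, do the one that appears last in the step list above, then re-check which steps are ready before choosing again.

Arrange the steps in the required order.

E H C F D G B A

E is the only step with nothing outstanding, so it goes first.
H and C are both available; H is listed later → H.
C needed E, now all done → C.
Ready: F and D. F is listed later → F.
D needed C, now all done → D.
G needed H and D, now all done → G.
Ready: B and A. B is listed later → B.
That leaves A as the only ready step → A.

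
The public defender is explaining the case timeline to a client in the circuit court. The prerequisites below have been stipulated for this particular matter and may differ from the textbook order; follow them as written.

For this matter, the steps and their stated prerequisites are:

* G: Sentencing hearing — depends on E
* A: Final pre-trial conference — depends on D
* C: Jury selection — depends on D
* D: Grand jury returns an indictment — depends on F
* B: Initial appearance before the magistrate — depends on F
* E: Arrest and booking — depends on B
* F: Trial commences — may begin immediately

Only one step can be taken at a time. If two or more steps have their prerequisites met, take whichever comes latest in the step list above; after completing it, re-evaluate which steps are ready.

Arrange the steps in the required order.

F B E D C A G

Only F has no prerequisites, so it is first.
Now B and D have their prerequisites met. B is listed later, so B next.
E and D are both available; E is listed later → E.
G now also ready, so the ready set is {D, G}; D is listed later → D.
C and A now also ready, so the ready set is {C, A, G}; C is listed later → C.
A and G are both available; A is listed later → A.
G is the only step now ready → G.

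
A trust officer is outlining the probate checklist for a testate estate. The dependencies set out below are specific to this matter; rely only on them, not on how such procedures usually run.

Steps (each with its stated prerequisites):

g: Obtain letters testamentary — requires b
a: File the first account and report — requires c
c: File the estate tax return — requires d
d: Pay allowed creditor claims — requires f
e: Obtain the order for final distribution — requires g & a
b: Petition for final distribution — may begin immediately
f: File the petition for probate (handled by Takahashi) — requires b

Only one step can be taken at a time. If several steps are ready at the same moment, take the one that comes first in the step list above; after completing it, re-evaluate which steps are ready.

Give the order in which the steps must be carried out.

b → g → f → d → c → a → e

b is the only step with nothing outstanding, so it goes first.
g and f are both available; g is listed earlier → g.
f needed b, now all done → f.
d is the only step now ready → d.
c needed d, now all done → c.
a needed c, now all done → a.
e needed g and a, now all done → e.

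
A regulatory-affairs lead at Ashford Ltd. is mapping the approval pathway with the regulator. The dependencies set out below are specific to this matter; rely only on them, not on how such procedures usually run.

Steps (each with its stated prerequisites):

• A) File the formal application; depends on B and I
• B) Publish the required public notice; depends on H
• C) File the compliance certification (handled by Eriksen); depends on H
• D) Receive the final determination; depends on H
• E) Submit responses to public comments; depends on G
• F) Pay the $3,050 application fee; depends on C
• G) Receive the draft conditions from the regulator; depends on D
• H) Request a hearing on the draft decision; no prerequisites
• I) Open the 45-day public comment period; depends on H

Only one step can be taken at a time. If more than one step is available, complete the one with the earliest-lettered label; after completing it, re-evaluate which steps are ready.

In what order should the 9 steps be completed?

H has no prerequisites → H first.
Now B, C, D and I have their prerequisites met. B has the earlier label, so B next.
Now C, D and I have their prerequisites met. C has the earlier label, so C next.
F now also ready, so the ready set is {D, F, I}; D has the earlier label → D.
Now F, G and I have their prerequisites met. F has the earlier label, so F next.
Now G and I have their prerequisites met. G has the earlier label, so G next.
E now also ready, so the ready set is {E, I}; E has the earlier label → E.
I is the only step now ready → I.
A needed B and I, now all done → A.

H, B, C, D, F, G, E, I, A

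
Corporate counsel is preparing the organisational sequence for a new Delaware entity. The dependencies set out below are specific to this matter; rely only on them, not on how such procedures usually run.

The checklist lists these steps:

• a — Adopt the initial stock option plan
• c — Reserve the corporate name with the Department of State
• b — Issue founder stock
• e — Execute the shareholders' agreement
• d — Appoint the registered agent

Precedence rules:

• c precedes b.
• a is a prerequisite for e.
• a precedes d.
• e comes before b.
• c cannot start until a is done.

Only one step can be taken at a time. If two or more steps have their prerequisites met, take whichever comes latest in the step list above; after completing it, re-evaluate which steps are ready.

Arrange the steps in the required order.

Only a has no prerequisites, so it is first.
Now d, e and c have their prerequisites met. d is listed later, so d next.
Now e and c have their prerequisites met. e is listed later, so e next.
c needed a, now all done → c.
Next only b has its prerequisites met → b.

a, d, e, c, b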